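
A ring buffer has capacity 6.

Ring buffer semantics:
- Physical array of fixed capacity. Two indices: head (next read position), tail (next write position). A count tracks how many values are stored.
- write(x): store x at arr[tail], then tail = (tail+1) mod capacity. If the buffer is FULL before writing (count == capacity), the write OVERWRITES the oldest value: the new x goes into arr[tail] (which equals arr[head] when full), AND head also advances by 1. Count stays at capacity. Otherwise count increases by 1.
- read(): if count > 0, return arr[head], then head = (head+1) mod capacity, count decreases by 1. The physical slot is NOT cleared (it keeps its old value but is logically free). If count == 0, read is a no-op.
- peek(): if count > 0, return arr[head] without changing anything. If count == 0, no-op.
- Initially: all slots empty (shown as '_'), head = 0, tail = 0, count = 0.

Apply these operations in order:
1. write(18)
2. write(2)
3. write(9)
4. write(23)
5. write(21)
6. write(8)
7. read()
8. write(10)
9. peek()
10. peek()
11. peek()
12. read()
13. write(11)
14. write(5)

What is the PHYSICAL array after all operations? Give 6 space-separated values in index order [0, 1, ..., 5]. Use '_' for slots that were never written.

After op 1 (write(18)): arr=[18 _ _ _ _ _] head=0 tail=1 count=1
After op 2 (write(2)): arr=[18 2 _ _ _ _] head=0 tail=2 count=2
After op 3 (write(9)): arr=[18 2 9 _ _ _] head=0 tail=3 count=3
After op 4 (write(23)): arr=[18 2 9 23 _ _] head=0 tail=4 count=4
After op 5 (write(21)): arr=[18 2 9 23 21 _] head=0 tail=5 count=5
After op 6 (write(8)): arr=[18 2 9 23 21 8] head=0 tail=0 count=6
After op 7 (read()): arr=[18 2 9 23 21 8] head=1 tail=0 count=5
After op 8 (write(10)): arr=[10 2 9 23 21 8] head=1 tail=1 count=6
After op 9 (peek()): arr=[10 2 9 23 21 8] head=1 tail=1 count=6
After op 10 (peek()): arr=[10 2 9 23 21 8] head=1 tail=1 count=6
After op 11 (peek()): arr=[10 2 9 23 21 8] head=1 tail=1 count=6
After op 12 (read()): arr=[10 2 9 23 21 8] head=2 tail=1 count=5
After op 13 (write(11)): arr=[10 11 9 23 21 8] head=2 tail=2 count=6
After op 14 (write(5)): arr=[10 11 5 23 21 8] head=3 tail=3 count=6

Answer: 10 11 5 23 21 8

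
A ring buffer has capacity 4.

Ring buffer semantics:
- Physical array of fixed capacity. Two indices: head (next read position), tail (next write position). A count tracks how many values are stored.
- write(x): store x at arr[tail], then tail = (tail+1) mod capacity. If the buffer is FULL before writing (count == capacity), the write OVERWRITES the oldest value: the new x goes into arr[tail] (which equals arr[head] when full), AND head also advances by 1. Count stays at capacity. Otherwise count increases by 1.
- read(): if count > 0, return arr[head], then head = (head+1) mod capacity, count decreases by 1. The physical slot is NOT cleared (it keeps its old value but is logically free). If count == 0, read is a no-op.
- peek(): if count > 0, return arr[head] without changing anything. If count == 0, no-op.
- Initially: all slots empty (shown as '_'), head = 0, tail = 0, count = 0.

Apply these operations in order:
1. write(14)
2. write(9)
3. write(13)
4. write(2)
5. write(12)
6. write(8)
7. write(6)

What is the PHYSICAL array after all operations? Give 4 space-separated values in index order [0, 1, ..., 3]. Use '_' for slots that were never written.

Answer: 12 8 6 2

Derivation:
After op 1 (write(14)): arr=[14 _ _ _] head=0 tail=1 count=1
After op 2 (write(9)): arr=[14 9 _ _] head=0 tail=2 count=2
After op 3 (write(13)): arr=[14 9 13 _] head=0 tail=3 count=3
After op 4 (write(2)): arr=[14 9 13 2] head=0 tail=0 count=4
After op 5 (write(12)): arr=[12 9 13 2] head=1 tail=1 count=4
After op 6 (write(8)): arr=[12 8 13 2] head=2 tail=2 count=4
After op 7 (write(6)): arr=[12 8 6 2] head=3 tail=3 count=4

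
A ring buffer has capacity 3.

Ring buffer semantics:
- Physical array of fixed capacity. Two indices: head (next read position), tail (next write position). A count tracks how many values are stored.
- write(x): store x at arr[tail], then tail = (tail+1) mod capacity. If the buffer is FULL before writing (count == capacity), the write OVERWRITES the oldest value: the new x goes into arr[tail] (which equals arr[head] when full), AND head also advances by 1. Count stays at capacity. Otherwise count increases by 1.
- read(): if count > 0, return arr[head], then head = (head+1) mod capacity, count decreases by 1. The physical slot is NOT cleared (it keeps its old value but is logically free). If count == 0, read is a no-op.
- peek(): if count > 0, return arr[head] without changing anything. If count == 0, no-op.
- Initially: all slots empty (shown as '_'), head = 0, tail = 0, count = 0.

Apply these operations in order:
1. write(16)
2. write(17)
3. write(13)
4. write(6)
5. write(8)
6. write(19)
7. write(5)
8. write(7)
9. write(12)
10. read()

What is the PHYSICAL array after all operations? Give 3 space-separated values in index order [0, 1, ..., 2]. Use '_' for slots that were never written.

After op 1 (write(16)): arr=[16 _ _] head=0 tail=1 count=1
After op 2 (write(17)): arr=[16 17 _] head=0 tail=2 count=2
After op 3 (write(13)): arr=[16 17 13] head=0 tail=0 count=3
After op 4 (write(6)): arr=[6 17 13] head=1 tail=1 count=3
After op 5 (write(8)): arr=[6 8 13] head=2 tail=2 count=3
After op 6 (write(19)): arr=[6 8 19] head=0 tail=0 count=3
After op 7 (write(5)): arr=[5 8 19] head=1 tail=1 count=3
After op 8 (write(7)): arr=[5 7 19] head=2 tail=2 count=3
After op 9 (write(12)): arr=[5 7 12] head=0 tail=0 count=3
After op 10 (read()): arr=[5 7 12] head=1 tail=0 count=2

Answer: 5 7 12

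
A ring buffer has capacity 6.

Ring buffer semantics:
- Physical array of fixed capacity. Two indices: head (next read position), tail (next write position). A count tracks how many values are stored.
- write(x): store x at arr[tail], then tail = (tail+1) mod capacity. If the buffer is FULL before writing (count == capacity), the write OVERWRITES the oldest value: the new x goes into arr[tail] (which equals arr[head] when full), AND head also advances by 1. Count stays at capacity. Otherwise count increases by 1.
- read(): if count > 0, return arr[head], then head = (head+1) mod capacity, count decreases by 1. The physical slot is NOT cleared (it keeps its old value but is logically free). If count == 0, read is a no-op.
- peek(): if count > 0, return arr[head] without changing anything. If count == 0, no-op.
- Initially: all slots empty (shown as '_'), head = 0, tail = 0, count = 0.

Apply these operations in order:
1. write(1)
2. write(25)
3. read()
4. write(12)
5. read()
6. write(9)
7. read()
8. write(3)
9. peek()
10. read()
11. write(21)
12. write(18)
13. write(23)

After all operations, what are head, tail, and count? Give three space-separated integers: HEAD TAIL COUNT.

Answer: 4 2 4

Derivation:
After op 1 (write(1)): arr=[1 _ _ _ _ _] head=0 tail=1 count=1
After op 2 (write(25)): arr=[1 25 _ _ _ _] head=0 tail=2 count=2
After op 3 (read()): arr=[1 25 _ _ _ _] head=1 tail=2 count=1
After op 4 (write(12)): arr=[1 25 12 _ _ _] head=1 tail=3 count=2
After op 5 (read()): arr=[1 25 12 _ _ _] head=2 tail=3 count=1
After op 6 (write(9)): arr=[1 25 12 9 _ _] head=2 tail=4 count=2
After op 7 (read()): arr=[1 25 12 9 _ _] head=3 tail=4 count=1
After op 8 (write(3)): arr=[1 25 12 9 3 _] head=3 tail=5 count=2
After op 9 (peek()): arr=[1 25 12 9 3 _] head=3 tail=5 count=2
After op 10 (read()): arr=[1 25 12 9 3 _] head=4 tail=5 count=1
After op 11 (write(21)): arr=[1 25 12 9 3 21] head=4 tail=0 count=2
After op 12 (write(18)): arr=[18 25 12 9 3 21] head=4 tail=1 count=3
After op 13 (write(23)): arr=[18 23 12 9 3 21] head=4 tail=2 count=4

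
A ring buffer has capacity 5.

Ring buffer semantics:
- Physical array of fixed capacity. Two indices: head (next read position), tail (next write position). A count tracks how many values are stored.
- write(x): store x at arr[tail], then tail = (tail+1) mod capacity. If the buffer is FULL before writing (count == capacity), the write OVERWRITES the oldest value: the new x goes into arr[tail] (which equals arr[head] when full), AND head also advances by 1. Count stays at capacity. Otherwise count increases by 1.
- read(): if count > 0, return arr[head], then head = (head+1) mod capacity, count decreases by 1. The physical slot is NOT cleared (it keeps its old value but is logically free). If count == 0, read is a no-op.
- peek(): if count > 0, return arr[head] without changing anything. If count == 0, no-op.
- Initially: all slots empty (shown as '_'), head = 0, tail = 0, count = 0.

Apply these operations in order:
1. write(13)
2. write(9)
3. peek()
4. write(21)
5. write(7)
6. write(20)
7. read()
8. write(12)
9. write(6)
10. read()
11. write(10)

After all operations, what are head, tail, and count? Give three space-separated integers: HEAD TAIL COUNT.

Answer: 3 3 5

Derivation:
After op 1 (write(13)): arr=[13 _ _ _ _] head=0 tail=1 count=1
After op 2 (write(9)): arr=[13 9 _ _ _] head=0 tail=2 count=2
After op 3 (peek()): arr=[13 9 _ _ _] head=0 tail=2 count=2
After op 4 (write(21)): arr=[13 9 21 _ _] head=0 tail=3 count=3
After op 5 (write(7)): arr=[13 9 21 7 _] head=0 tail=4 count=4
After op 6 (write(20)): arr=[13 9 21 7 20] head=0 tail=0 count=5
After op 7 (read()): arr=[13 9 21 7 20] head=1 tail=0 count=4
After op 8 (write(12)): arr=[12 9 21 7 20] head=1 tail=1 count=5
After op 9 (write(6)): arr=[12 6 21 7 20] head=2 tail=2 count=5
After op 10 (read()): arr=[12 6 21 7 20] head=3 tail=2 count=4
After op 11 (write(10)): arr=[12 6 10 7 20] head=3 tail=3 count=5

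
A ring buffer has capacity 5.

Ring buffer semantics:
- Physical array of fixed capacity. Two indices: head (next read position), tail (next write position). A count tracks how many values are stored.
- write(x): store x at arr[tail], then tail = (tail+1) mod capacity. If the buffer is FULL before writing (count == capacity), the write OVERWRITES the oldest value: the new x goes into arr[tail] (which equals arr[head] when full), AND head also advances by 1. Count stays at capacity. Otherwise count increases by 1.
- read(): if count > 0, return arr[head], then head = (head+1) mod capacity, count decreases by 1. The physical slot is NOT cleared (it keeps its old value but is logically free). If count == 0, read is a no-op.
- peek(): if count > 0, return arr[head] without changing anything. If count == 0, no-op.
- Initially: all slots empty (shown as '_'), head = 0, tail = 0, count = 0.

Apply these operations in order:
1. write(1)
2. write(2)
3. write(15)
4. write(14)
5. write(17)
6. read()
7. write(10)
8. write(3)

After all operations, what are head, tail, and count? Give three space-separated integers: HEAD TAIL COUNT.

After op 1 (write(1)): arr=[1 _ _ _ _] head=0 tail=1 count=1
After op 2 (write(2)): arr=[1 2 _ _ _] head=0 tail=2 count=2
After op 3 (write(15)): arr=[1 2 15 _ _] head=0 tail=3 count=3
After op 4 (write(14)): arr=[1 2 15 14 _] head=0 tail=4 count=4
After op 5 (write(17)): arr=[1 2 15 14 17] head=0 tail=0 count=5
After op 6 (read()): arr=[1 2 15 14 17] head=1 tail=0 count=4
After op 7 (write(10)): arr=[10 2 15 14 17] head=1 tail=1 count=5
After op 8 (write(3)): arr=[10 3 15 14 17] head=2 tail=2 count=5

Answer: 2 2 5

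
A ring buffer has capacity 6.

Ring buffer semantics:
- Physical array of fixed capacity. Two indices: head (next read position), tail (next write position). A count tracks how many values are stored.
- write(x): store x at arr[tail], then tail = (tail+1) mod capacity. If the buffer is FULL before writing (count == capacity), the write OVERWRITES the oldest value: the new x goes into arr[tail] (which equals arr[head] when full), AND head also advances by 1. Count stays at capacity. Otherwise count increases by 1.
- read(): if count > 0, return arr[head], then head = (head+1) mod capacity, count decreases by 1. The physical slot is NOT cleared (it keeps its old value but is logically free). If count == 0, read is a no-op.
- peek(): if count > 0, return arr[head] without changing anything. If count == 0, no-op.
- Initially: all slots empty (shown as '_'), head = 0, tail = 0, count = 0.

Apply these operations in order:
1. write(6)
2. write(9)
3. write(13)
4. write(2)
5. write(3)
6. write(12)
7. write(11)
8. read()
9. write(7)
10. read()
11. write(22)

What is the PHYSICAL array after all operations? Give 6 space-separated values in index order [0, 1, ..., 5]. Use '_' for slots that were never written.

Answer: 11 7 22 2 3 12

Derivation:
After op 1 (write(6)): arr=[6 _ _ _ _ _] head=0 tail=1 count=1
After op 2 (write(9)): arr=[6 9 _ _ _ _] head=0 tail=2 count=2
After op 3 (write(13)): arr=[6 9 13 _ _ _] head=0 tail=3 count=3
After op 4 (write(2)): arr=[6 9 13 2 _ _] head=0 tail=4 count=4
After op 5 (write(3)): arr=[6 9 13 2 3 _] head=0 tail=5 count=5
After op 6 (write(12)): arr=[6 9 13 2 3 12] head=0 tail=0 count=6
After op 7 (write(11)): arr=[11 9 13 2 3 12] head=1 tail=1 count=6
After op 8 (read()): arr=[11 9 13 2 3 12] head=2 tail=1 count=5
After op 9 (write(7)): arr=[11 7 13 2 3 12] head=2 tail=2 count=6
After op 10 (read()): arr=[11 7 13 2 3 12] head=3 tail=2 count=5
After op 11 (write(22)): arr=[11 7 22 2 3 12] head=3 tail=3 count=6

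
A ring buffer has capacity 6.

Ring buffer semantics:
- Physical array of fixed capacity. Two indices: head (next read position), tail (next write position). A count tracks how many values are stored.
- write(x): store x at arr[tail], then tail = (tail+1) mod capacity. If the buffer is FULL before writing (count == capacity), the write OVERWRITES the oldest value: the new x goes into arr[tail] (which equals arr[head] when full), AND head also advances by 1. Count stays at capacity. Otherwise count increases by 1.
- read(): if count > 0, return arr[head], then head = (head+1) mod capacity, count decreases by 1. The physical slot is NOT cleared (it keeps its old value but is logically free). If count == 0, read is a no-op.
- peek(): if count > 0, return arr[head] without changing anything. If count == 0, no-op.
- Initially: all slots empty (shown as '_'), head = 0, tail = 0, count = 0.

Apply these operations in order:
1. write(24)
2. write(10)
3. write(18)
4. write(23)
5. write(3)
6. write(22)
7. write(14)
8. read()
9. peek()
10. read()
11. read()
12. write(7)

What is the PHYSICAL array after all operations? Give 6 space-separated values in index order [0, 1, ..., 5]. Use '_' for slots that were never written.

Answer: 14 7 18 23 3 22

Derivation:
After op 1 (write(24)): arr=[24 _ _ _ _ _] head=0 tail=1 count=1
After op 2 (write(10)): arr=[24 10 _ _ _ _] head=0 tail=2 count=2
After op 3 (write(18)): arr=[24 10 18 _ _ _] head=0 tail=3 count=3
After op 4 (write(23)): arr=[24 10 18 23 _ _] head=0 tail=4 count=4
After op 5 (write(3)): arr=[24 10 18 23 3 _] head=0 tail=5 count=5
After op 6 (write(22)): arr=[24 10 18 23 3 22] head=0 tail=0 count=6
After op 7 (write(14)): arr=[14 10 18 23 3 22] head=1 tail=1 count=6
After op 8 (read()): arr=[14 10 18 23 3 22] head=2 tail=1 count=5
After op 9 (peek()): arr=[14 10 18 23 3 22] head=2 tail=1 count=5
After op 10 (read()): arr=[14 10 18 23 3 22] head=3 tail=1 count=4
After op 11 (read()): arr=[14 10 18 23 3 22] head=4 tail=1 count=3
After op 12 (write(7)): arr=[14 7 18 23 3 22] head=4 tail=2 count=4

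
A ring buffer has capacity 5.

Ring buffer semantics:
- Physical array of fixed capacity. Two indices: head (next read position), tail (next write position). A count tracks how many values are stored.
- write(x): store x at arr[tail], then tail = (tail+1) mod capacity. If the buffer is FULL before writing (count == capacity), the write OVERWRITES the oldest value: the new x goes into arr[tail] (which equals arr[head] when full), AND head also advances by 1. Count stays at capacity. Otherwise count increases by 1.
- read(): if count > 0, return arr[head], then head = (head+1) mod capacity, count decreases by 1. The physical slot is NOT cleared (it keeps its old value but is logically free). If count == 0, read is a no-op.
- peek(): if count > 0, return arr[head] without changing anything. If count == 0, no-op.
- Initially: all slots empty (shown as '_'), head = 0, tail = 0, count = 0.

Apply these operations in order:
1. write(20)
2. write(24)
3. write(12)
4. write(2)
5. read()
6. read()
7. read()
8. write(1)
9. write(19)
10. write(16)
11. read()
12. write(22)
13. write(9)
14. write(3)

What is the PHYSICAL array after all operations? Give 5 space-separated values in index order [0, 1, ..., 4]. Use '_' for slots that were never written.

Answer: 19 16 22 9 3

Derivation:
After op 1 (write(20)): arr=[20 _ _ _ _] head=0 tail=1 count=1
After op 2 (write(24)): arr=[20 24 _ _ _] head=0 tail=2 count=2
After op 3 (write(12)): arr=[20 24 12 _ _] head=0 tail=3 count=3
After op 4 (write(2)): arr=[20 24 12 2 _] head=0 tail=4 count=4
After op 5 (read()): arr=[20 24 12 2 _] head=1 tail=4 count=3
After op 6 (read()): arr=[20 24 12 2 _] head=2 tail=4 count=2
After op 7 (read()): arr=[20 24 12 2 _] head=3 tail=4 count=1
After op 8 (write(1)): arr=[20 24 12 2 1] head=3 tail=0 count=2
After op 9 (write(19)): arr=[19 24 12 2 1] head=3 tail=1 count=3
After op 10 (write(16)): arr=[19 16 12 2 1] head=3 tail=2 count=4
After op 11 (read()): arr=[19 16 12 2 1] head=4 tail=2 count=3
After op 12 (write(22)): arr=[19 16 22 2 1] head=4 tail=3 count=4
After op 13 (write(9)): arr=[19 16 22 9 1] head=4 tail=4 count=5
After op 14 (write(3)): arr=[19 16 22 9 3] head=0 tail=0 count=5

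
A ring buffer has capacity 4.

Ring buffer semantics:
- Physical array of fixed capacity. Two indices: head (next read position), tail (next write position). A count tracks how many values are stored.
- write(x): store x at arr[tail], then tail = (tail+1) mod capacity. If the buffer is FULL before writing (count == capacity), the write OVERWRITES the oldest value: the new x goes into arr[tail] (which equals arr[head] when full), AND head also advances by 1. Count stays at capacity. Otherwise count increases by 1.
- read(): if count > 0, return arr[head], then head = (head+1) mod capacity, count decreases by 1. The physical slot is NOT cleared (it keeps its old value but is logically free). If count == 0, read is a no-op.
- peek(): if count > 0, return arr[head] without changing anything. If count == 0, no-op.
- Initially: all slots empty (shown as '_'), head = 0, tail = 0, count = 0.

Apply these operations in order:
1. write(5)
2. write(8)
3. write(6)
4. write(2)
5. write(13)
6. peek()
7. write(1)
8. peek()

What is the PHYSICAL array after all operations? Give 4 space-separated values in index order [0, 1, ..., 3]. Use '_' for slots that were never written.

Answer: 13 1 6 2

Derivation:
After op 1 (write(5)): arr=[5 _ _ _] head=0 tail=1 count=1
After op 2 (write(8)): arr=[5 8 _ _] head=0 tail=2 count=2
After op 3 (write(6)): arr=[5 8 6 _] head=0 tail=3 count=3
After op 4 (write(2)): arr=[5 8 6 2] head=0 tail=0 count=4
After op 5 (write(13)): arr=[13 8 6 2] head=1 tail=1 count=4
After op 6 (peek()): arr=[13 8 6 2] head=1 tail=1 count=4
After op 7 (write(1)): arr=[13 1 6 2] head=2 tail=2 count=4
After op 8 (peek()): arr=[13 1 6 2] head=2 tail=2 count=4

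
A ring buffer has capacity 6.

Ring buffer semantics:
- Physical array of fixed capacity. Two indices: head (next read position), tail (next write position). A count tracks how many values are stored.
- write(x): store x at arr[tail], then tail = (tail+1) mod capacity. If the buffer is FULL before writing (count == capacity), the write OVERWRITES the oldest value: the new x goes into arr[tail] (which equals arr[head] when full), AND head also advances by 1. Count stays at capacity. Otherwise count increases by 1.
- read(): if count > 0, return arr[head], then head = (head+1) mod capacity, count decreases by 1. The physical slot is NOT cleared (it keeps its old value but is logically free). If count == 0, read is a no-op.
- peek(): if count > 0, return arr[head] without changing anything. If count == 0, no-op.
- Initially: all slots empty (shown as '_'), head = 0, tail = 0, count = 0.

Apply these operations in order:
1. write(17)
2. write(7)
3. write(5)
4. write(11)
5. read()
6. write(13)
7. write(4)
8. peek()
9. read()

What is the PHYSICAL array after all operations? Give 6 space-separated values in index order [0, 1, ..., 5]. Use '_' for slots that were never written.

Answer: 17 7 5 11 13 4

Derivation:
After op 1 (write(17)): arr=[17 _ _ _ _ _] head=0 tail=1 count=1
After op 2 (write(7)): arr=[17 7 _ _ _ _] head=0 tail=2 count=2
After op 3 (write(5)): arr=[17 7 5 _ _ _] head=0 tail=3 count=3
After op 4 (write(11)): arr=[17 7 5 11 _ _] head=0 tail=4 count=4
After op 5 (read()): arr=[17 7 5 11 _ _] head=1 tail=4 count=3
After op 6 (write(13)): arr=[17 7 5 11 13 _] head=1 tail=5 count=4
After op 7 (write(4)): arr=[17 7 5 11 13 4] head=1 tail=0 count=5
After op 8 (peek()): arr=[17 7 5 11 13 4] head=1 tail=0 count=5
After op 9 (read()): arr=[17 7 5 11 13 4] head=2 tail=0 count=4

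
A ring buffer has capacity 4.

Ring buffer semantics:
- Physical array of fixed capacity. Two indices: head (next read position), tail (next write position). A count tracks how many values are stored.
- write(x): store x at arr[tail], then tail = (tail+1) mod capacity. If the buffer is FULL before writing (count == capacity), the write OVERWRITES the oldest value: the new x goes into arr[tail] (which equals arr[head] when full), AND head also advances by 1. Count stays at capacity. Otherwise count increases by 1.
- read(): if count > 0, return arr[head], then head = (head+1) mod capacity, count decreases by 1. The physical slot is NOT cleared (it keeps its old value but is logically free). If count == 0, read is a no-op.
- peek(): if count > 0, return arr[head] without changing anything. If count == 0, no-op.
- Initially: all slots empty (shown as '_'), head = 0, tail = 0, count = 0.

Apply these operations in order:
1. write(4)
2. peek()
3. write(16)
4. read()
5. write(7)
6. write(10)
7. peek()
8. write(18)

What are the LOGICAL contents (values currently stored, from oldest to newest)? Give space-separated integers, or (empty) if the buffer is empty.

Answer: 16 7 10 18

Derivation:
After op 1 (write(4)): arr=[4 _ _ _] head=0 tail=1 count=1
After op 2 (peek()): arr=[4 _ _ _] head=0 tail=1 count=1
After op 3 (write(16)): arr=[4 16 _ _] head=0 tail=2 count=2
After op 4 (read()): arr=[4 16 _ _] head=1 tail=2 count=1
After op 5 (write(7)): arr=[4 16 7 _] head=1 tail=3 count=2
After op 6 (write(10)): arr=[4 16 7 10] head=1 tail=0 count=3
After op 7 (peek()): arr=[4 16 7 10] head=1 tail=0 count=3
After op 8 (write(18)): arr=[18 16 7 10] head=1 tail=1 count=4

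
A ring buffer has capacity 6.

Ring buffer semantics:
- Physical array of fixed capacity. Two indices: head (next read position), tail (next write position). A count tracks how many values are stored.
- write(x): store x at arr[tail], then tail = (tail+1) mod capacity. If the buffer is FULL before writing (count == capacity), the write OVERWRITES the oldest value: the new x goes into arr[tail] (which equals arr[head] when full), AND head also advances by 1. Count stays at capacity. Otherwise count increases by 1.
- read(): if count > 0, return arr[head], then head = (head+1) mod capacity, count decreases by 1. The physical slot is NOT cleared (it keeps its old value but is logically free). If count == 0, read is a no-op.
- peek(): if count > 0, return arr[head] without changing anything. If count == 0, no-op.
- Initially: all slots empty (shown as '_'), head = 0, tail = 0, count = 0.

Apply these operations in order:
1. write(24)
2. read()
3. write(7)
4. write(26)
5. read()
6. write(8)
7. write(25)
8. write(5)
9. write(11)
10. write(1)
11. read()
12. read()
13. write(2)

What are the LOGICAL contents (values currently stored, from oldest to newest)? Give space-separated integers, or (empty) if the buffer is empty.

After op 1 (write(24)): arr=[24 _ _ _ _ _] head=0 tail=1 count=1
After op 2 (read()): arr=[24 _ _ _ _ _] head=1 tail=1 count=0
After op 3 (write(7)): arr=[24 7 _ _ _ _] head=1 tail=2 count=1
After op 4 (write(26)): arr=[24 7 26 _ _ _] head=1 tail=3 count=2
After op 5 (read()): arr=[24 7 26 _ _ _] head=2 tail=3 count=1
After op 6 (write(8)): arr=[24 7 26 8 _ _] head=2 tail=4 count=2
After op 7 (write(25)): arr=[24 7 26 8 25 _] head=2 tail=5 count=3
After op 8 (write(5)): arr=[24 7 26 8 25 5] head=2 tail=0 count=4
After op 9 (write(11)): arr=[11 7 26 8 25 5] head=2 tail=1 count=5
After op 10 (write(1)): arr=[11 1 26 8 25 5] head=2 tail=2 count=6
After op 11 (read()): arr=[11 1 26 8 25 5] head=3 tail=2 count=5
After op 12 (read()): arr=[11 1 26 8 25 5] head=4 tail=2 count=4
After op 13 (write(2)): arr=[11 1 2 8 25 5] head=4 tail=3 count=5

Answer: 25 5 11 1 2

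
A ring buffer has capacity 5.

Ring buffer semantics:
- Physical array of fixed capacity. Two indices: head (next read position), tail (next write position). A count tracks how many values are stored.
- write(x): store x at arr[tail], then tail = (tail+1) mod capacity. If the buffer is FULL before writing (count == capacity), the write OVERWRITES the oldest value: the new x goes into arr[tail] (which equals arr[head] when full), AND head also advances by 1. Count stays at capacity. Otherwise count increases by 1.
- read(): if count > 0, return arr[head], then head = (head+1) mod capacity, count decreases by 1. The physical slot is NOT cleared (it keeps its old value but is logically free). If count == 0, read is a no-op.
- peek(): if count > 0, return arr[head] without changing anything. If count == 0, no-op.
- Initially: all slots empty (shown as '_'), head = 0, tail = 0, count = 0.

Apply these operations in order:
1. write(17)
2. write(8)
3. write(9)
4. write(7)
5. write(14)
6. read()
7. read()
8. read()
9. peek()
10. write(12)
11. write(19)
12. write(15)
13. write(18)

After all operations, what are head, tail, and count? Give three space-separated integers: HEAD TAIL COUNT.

Answer: 4 4 5

Derivation:
After op 1 (write(17)): arr=[17 _ _ _ _] head=0 tail=1 count=1
After op 2 (write(8)): arr=[17 8 _ _ _] head=0 tail=2 count=2
After op 3 (write(9)): arr=[17 8 9 _ _] head=0 tail=3 count=3
After op 4 (write(7)): arr=[17 8 9 7 _] head=0 tail=4 count=4
After op 5 (write(14)): arr=[17 8 9 7 14] head=0 tail=0 count=5
After op 6 (read()): arr=[17 8 9 7 14] head=1 tail=0 count=4
After op 7 (read()): arr=[17 8 9 7 14] head=2 tail=0 count=3
After op 8 (read()): arr=[17 8 9 7 14] head=3 tail=0 count=2
After op 9 (peek()): arr=[17 8 9 7 14] head=3 tail=0 count=2
After op 10 (write(12)): arr=[12 8 9 7 14] head=3 tail=1 count=3
After op 11 (write(19)): arr=[12 19 9 7 14] head=3 tail=2 count=4
After op 12 (write(15)): arr=[12 19 15 7 14] head=3 tail=3 count=5
After op 13 (write(18)): arr=[12 19 15 18 14] head=4 tail=4 count=5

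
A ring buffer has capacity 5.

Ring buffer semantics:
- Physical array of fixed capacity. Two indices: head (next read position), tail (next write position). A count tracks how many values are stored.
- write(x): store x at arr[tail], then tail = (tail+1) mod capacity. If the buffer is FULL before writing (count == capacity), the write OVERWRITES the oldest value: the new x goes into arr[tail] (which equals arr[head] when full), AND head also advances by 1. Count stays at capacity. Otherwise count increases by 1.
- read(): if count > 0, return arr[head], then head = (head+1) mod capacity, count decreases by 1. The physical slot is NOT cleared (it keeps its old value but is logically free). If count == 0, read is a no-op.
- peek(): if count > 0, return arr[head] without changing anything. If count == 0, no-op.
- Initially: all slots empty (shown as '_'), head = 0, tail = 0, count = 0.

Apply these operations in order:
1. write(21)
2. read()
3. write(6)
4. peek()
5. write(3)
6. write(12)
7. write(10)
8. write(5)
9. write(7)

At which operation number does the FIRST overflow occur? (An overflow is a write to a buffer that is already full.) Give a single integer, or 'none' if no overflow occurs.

After op 1 (write(21)): arr=[21 _ _ _ _] head=0 tail=1 count=1
After op 2 (read()): arr=[21 _ _ _ _] head=1 tail=1 count=0
After op 3 (write(6)): arr=[21 6 _ _ _] head=1 tail=2 count=1
After op 4 (peek()): arr=[21 6 _ _ _] head=1 tail=2 count=1
After op 5 (write(3)): arr=[21 6 3 _ _] head=1 tail=3 count=2
After op 6 (write(12)): arr=[21 6 3 12 _] head=1 tail=4 count=3
After op 7 (write(10)): arr=[21 6 3 12 10] head=1 tail=0 count=4
After op 8 (write(5)): arr=[5 6 3 12 10] head=1 tail=1 count=5
After op 9 (write(7)): arr=[5 7 3 12 10] head=2 tail=2 count=5

Answer: 9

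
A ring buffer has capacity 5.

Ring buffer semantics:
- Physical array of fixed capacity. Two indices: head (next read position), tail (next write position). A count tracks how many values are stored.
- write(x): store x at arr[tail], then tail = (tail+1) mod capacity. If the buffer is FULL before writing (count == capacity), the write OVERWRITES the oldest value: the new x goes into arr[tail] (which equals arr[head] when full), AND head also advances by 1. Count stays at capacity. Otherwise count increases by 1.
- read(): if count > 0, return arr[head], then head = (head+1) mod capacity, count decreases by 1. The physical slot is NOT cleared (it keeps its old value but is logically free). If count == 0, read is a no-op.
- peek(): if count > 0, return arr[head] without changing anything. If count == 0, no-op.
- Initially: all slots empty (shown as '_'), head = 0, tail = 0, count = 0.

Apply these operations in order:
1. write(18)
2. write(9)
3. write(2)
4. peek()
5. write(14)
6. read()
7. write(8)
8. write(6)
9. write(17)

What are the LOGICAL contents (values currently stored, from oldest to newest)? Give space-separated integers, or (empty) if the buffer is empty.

Answer: 2 14 8 6 17

Derivation:
After op 1 (write(18)): arr=[18 _ _ _ _] head=0 tail=1 count=1
After op 2 (write(9)): arr=[18 9 _ _ _] head=0 tail=2 count=2
After op 3 (write(2)): arr=[18 9 2 _ _] head=0 tail=3 count=3
After op 4 (peek()): arr=[18 9 2 _ _] head=0 tail=3 count=3
After op 5 (write(14)): arr=[18 9 2 14 _] head=0 tail=4 count=4
After op 6 (read()): arr=[18 9 2 14 _] head=1 tail=4 count=3
After op 7 (write(8)): arr=[18 9 2 14 8] head=1 tail=0 count=4
After op 8 (write(6)): arr=[6 9 2 14 8] head=1 tail=1 count=5
After op 9 (write(17)): arr=[6 17 2 14 8] head=2 tail=2 count=5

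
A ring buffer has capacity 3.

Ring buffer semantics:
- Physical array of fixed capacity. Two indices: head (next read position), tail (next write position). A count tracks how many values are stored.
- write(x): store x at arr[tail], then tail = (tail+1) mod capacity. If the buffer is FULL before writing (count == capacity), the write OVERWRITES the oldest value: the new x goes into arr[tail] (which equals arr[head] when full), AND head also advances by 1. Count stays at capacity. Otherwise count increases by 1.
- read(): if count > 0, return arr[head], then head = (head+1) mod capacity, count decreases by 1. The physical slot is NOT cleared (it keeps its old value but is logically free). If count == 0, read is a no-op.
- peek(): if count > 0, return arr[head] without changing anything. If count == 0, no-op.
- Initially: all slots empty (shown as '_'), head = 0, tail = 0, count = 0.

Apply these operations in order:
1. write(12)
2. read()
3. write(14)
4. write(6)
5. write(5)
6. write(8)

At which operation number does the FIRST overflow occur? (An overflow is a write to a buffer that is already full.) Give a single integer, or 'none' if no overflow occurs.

After op 1 (write(12)): arr=[12 _ _] head=0 tail=1 count=1
After op 2 (read()): arr=[12 _ _] head=1 tail=1 count=0
After op 3 (write(14)): arr=[12 14 _] head=1 tail=2 count=1
After op 4 (write(6)): arr=[12 14 6] head=1 tail=0 count=2
After op 5 (write(5)): arr=[5 14 6] head=1 tail=1 count=3
After op 6 (write(8)): arr=[5 8 6] head=2 tail=2 count=3

Answer: 6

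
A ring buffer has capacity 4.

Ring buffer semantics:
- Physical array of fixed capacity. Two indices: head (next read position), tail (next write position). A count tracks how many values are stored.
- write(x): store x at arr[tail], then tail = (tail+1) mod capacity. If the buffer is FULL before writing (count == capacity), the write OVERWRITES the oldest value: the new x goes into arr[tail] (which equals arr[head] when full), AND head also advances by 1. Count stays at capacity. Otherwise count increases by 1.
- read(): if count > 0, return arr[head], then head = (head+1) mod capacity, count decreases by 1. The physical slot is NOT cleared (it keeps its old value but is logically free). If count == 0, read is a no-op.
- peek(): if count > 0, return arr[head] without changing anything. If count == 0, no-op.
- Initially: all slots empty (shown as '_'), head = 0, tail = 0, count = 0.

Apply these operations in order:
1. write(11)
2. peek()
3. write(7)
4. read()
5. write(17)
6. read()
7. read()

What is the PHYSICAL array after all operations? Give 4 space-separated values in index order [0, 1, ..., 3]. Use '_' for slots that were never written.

After op 1 (write(11)): arr=[11 _ _ _] head=0 tail=1 count=1
After op 2 (peek()): arr=[11 _ _ _] head=0 tail=1 count=1
After op 3 (write(7)): arr=[11 7 _ _] head=0 tail=2 count=2
After op 4 (read()): arr=[11 7 _ _] head=1 tail=2 count=1
After op 5 (write(17)): arr=[11 7 17 _] head=1 tail=3 count=2
After op 6 (read()): arr=[11 7 17 _] head=2 tail=3 count=1
After op 7 (read()): arr=[11 7 17 _] head=3 tail=3 count=0

Answer: 11 7 17 _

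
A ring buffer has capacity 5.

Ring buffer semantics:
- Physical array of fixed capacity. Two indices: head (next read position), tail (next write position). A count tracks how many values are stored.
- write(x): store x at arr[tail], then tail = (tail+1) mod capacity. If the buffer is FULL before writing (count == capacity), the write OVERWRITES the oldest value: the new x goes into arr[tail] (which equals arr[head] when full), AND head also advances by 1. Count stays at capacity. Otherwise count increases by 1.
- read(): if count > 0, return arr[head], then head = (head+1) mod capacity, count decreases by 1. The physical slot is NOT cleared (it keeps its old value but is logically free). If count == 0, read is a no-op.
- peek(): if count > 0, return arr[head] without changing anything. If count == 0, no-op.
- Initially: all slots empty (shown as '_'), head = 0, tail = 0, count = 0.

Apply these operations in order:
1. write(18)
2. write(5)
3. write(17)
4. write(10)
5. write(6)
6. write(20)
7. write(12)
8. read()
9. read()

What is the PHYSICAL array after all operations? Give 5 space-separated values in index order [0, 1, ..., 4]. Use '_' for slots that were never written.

Answer: 20 12 17 10 6

Derivation:
After op 1 (write(18)): arr=[18 _ _ _ _] head=0 tail=1 count=1
After op 2 (write(5)): arr=[18 5 _ _ _] head=0 tail=2 count=2
After op 3 (write(17)): arr=[18 5 17 _ _] head=0 tail=3 count=3
After op 4 (write(10)): arr=[18 5 17 10 _] head=0 tail=4 count=4
After op 5 (write(6)): arr=[18 5 17 10 6] head=0 tail=0 count=5
After op 6 (write(20)): arr=[20 5 17 10 6] head=1 tail=1 count=5
After op 7 (write(12)): arr=[20 12 17 10 6] head=2 tail=2 count=5
After op 8 (read()): arr=[20 12 17 10 6] head=3 tail=2 count=4
After op 9 (read()): arr=[20 12 17 10 6] head=4 tail=2 count=3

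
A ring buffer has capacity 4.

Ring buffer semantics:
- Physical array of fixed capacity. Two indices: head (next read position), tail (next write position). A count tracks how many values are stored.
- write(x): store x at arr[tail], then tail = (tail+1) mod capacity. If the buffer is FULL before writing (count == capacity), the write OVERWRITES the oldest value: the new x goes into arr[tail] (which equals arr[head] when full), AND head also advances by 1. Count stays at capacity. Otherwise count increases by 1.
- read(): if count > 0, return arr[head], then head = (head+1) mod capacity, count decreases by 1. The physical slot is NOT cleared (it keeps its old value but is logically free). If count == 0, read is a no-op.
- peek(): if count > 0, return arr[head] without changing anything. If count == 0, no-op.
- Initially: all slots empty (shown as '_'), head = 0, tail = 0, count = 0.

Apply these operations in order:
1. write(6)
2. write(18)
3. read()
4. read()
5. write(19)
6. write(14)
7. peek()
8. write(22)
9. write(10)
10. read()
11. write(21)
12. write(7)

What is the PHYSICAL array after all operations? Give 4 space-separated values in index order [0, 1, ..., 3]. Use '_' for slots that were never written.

After op 1 (write(6)): arr=[6 _ _ _] head=0 tail=1 count=1
After op 2 (write(18)): arr=[6 18 _ _] head=0 tail=2 count=2
After op 3 (read()): arr=[6 18 _ _] head=1 tail=2 count=1
After op 4 (read()): arr=[6 18 _ _] head=2 tail=2 count=0
After op 5 (write(19)): arr=[6 18 19 _] head=2 tail=3 count=1
After op 6 (write(14)): arr=[6 18 19 14] head=2 tail=0 count=2
After op 7 (peek()): arr=[6 18 19 14] head=2 tail=0 count=2
After op 8 (write(22)): arr=[22 18 19 14] head=2 tail=1 count=3
After op 9 (write(10)): arr=[22 10 19 14] head=2 tail=2 count=4
After op 10 (read()): arr=[22 10 19 14] head=3 tail=2 count=3
After op 11 (write(21)): arr=[22 10 21 14] head=3 tail=3 count=4
After op 12 (write(7)): arr=[22 10 21 7] head=0 tail=0 count=4

Answer: 22 10 21 7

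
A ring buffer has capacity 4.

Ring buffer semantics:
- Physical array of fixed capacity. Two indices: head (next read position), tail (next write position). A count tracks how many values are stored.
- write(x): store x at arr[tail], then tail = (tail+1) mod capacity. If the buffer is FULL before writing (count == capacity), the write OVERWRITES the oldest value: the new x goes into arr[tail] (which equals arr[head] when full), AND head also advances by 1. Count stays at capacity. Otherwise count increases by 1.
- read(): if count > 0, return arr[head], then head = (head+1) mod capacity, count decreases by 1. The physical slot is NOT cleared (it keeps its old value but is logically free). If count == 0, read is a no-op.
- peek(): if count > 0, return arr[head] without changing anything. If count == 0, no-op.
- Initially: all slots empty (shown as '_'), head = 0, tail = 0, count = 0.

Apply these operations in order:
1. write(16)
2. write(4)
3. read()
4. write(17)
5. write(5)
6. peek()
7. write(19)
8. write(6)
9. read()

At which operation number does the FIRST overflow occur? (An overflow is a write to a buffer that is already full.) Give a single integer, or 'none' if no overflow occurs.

After op 1 (write(16)): arr=[16 _ _ _] head=0 tail=1 count=1
After op 2 (write(4)): arr=[16 4 _ _] head=0 tail=2 count=2
After op 3 (read()): arr=[16 4 _ _] head=1 tail=2 count=1
After op 4 (write(17)): arr=[16 4 17 _] head=1 tail=3 count=2
After op 5 (write(5)): arr=[16 4 17 5] head=1 tail=0 count=3
After op 6 (peek()): arr=[16 4 17 5] head=1 tail=0 count=3
After op 7 (write(19)): arr=[19 4 17 5] head=1 tail=1 count=4
After op 8 (write(6)): arr=[19 6 17 5] head=2 tail=2 count=4
After op 9 (read()): arr=[19 6 17 5] head=3 tail=2 count=3

Answer: 8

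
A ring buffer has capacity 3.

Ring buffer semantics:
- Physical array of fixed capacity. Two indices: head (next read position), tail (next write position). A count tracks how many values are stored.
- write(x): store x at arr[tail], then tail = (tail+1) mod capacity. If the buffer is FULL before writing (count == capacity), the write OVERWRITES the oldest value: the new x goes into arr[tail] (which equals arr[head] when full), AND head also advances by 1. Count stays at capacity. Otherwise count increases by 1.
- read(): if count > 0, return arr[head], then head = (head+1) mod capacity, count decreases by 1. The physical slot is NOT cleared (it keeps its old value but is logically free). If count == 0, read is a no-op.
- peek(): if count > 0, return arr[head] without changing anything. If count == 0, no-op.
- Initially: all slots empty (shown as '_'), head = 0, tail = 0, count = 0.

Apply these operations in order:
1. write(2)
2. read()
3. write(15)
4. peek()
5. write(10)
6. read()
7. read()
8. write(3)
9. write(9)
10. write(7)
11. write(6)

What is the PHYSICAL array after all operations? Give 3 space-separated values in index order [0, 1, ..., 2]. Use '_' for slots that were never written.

After op 1 (write(2)): arr=[2 _ _] head=0 tail=1 count=1
After op 2 (read()): arr=[2 _ _] head=1 tail=1 count=0
After op 3 (write(15)): arr=[2 15 _] head=1 tail=2 count=1
After op 4 (peek()): arr=[2 15 _] head=1 tail=2 count=1
After op 5 (write(10)): arr=[2 15 10] head=1 tail=0 count=2
After op 6 (read()): arr=[2 15 10] head=2 tail=0 count=1
After op 7 (read()): arr=[2 15 10] head=0 tail=0 count=0
After op 8 (write(3)): arr=[3 15 10] head=0 tail=1 count=1
After op 9 (write(9)): arr=[3 9 10] head=0 tail=2 count=2
After op 10 (write(7)): arr=[3 9 7] head=0 tail=0 count=3
After op 11 (write(6)): arr=[6 9 7] head=1 tail=1 count=3

Answer: 6 9 7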